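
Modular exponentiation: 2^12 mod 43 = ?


2^1 mod 43 = 2
2^2 mod 43 = 4
2^3 mod 43 = 8
2^4 mod 43 = 16
2^5 mod 43 = 32
2^6 mod 43 = 21
2^7 mod 43 = 42
2^8 mod 43 = 41
2^9 mod 43 = 39
2^10 mod 43 = 35
2^11 mod 43 = 27
2^12 mod 43 = 11


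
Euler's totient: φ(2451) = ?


2451 = 3 × 19 × 43
Prime factors: 3, 19, 43
φ(2451) = 2451 × (1-1/3) × (1-1/19) × (1-1/43)
= 2451 × 2/3 × 18/19 × 42/43 = 1512

φ(2451) = 1512


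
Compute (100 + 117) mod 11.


100 + 117 = 217
217 mod 11 = 8


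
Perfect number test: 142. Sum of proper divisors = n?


Proper divisors of 142: 1, 2, 71
Sum = 1 + 2 + 71 = 74

No, 142 is not perfect (74 ≠ 142)


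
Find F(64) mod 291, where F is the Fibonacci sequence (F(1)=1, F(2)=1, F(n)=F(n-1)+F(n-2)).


F(k) mod 291 for k=1..64:
1, 1, 2, 3, 5, 8, 13, 21, 34, 55, 89, 144, 233, 86, 28, 114, 142, 256, 107, 72, 179, 251, 139, 99, 238, 46, 284, 39, 32, 71, 103, 174, 277, 160, 146, 15, 161, 176, 46, 222, 268, 199, 176, 84, 260, 53, 22, 75, 97, 172, 269, 150, 128, 278, 115, 102, 217, 28, 245, 273, 227, 209, 145, 63
F(64) mod 291 = 63


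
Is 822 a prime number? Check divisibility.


822 / 2 = 411 (exact division)
822 is NOT prime.

No, 822 is not prime


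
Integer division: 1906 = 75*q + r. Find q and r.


1906 = 75 * 25 + 31
Check: 1875 + 31 = 1906

q = 25, r = 31


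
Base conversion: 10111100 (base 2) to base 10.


10111100 (base 2) = 188 (decimal)
188 (decimal) = 188 (base 10)


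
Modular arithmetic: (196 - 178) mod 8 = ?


196 - 178 = 18
18 mod 8 = 2


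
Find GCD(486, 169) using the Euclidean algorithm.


486 = 2 * 169 + 148
169 = 1 * 148 + 21
148 = 7 * 21 + 1
21 = 21 * 1 + 0
GCD = 1


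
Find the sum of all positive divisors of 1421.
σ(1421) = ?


Divisors of 1421: 1, 7, 29, 49, 203, 1421
Sum = 1 + 7 + 29 + 49 + 203 + 1421 = 1710

σ(1421) = 1710


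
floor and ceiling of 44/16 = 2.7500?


44/16 = 2.7500
floor = 2
ceil = 3

floor = 2, ceil = 3


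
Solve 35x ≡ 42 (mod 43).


GCD(35, 43) = 1, unique solution
a^(-1) mod 43 = 16
x = 16 * 42 mod 43 = 27

x ≡ 27 (mod 43)


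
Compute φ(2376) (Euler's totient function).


2376 = 2^3 × 3^3 × 11
Prime factors: 2, 3, 11
φ(2376) = 2376 × (1-1/2) × (1-1/3) × (1-1/11)
= 2376 × 1/2 × 2/3 × 10/11 = 720

φ(2376) = 720


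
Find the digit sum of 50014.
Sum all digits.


5 + 0 + 0 + 1 + 4 = 10


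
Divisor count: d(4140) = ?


4140 = 2^2 × 3^2 × 5^1 × 23^1
d(4140) = (2+1) × (2+1) × (1+1) × (1+1) = 36

36 divisors


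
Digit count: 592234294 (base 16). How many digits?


592234294 in base 16 = 234CC736
Number of digits = 8

8 digits (base 16)


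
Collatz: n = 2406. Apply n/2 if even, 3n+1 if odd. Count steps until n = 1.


2406 → 1203 → 3610 → 1805 → 5416 → 2708 → 1354 → 677 → 2032 → 1016 → 508 → 254 → 127 → 382 → 191 → 574 → 287 → 862 → 431 → 1294 → 647 → 1942 → 971 → 2914 → 1457 → 4372 → 2186 → 1093 → 3280 → 1640 → 820 → 410 → 205 → 616 → 308 → 154 → 77 → 232 → 116 → 58 → 29 → 88 → 44 → 22 → 11 → 34 → 17 → 52 → 26 → 13 → 40 → 20 → 10 → 5 → 16 → 8 → 4 → 2 → 1
Total steps = 58

58 steps


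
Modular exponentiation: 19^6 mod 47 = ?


19^1 mod 47 = 19
19^2 mod 47 = 32
19^3 mod 47 = 44
19^4 mod 47 = 37
19^5 mod 47 = 45
19^6 mod 47 = 9


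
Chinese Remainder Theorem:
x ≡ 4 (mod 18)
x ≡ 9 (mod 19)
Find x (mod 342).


M = 18*19 = 342
M1 = M/18 = 19, M2 = M/19 = 18
M1^(-1) mod 18 = 1, M2^(-1) mod 19 = 18
x = 4*19*1 + 9*18*18 = 2992
2992 mod 342 = 256
Check: 256 mod 18 = 4 ✓, 256 mod 19 = 9 ✓

x ≡ 256 (mod 342)


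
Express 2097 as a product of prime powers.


2097 / 3 = 699
699 / 3 = 233
233 / 233 = 1
2097 = 3^2 × 233


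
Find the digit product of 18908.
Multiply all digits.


1 × 8 × 9 × 0 × 8 = 0


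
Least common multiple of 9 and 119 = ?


GCD(9, 119) = 1
LCM = 9*119/1 = 1071/1 = 1071

LCM = 1071


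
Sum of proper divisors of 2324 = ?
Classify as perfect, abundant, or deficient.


Proper divisors: 1, 2, 4, 7, 14, 28, 83, 166, 332, 581, 1162
Sum = 1 + 2 + 4 + 7 + 14 + 28 + 83 + 166 + 332 + 581 + 1162 = 2380
2380 > 2324 → abundant

s(2324) = 2380 (abundant)


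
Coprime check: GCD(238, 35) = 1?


Euclidean algorithm:
238 = 6 * 35 + 28
35 = 1 * 28 + 7
28 = 4 * 7 + 0
GCD(238, 35) = 7

No, not coprime (GCD = 7)


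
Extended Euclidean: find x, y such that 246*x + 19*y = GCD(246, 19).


Tabular extended Euclidean (each row: r = 246*s + 19*t):
r=246, s=1, t=0
r=19, s=0, t=1
q=12: r=18, s=1, t=-12   [246*(1) + 19*(-12) = 18]
q=1: r=1, s=-1, t=13   [246*(-1) + 19*(13) = 1]
q=18: r=0, s=19, t=-246   [246*(19) + 19*(-246) = 0]
GCD = 1; from the row with r=1: x=-1, y=13
Check: 246*(-1) + 19*(13) = -246 + 247 = 1

GCD = 1, x = -1, y = 13


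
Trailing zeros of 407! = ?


floor(407/5) = 81
floor(407/25) = 16
floor(407/125) = 3
Total = 100

100 trailing zeros


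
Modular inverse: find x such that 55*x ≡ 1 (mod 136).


Use the extended Euclidean algorithm on (136, 55); each row r = 136*s + 55*t:
r=136, s=1, t=0
r=55, s=0, t=1
q=2: r=26, s=1, t=-2   [136*(1) + 55*(-2) = 26]
q=2: r=3, s=-2, t=5   [136*(-2) + 55*(5) = 3]
q=8: r=2, s=17, t=-42   [136*(17) + 55*(-42) = 2]
q=1: r=1, s=-19, t=47   [136*(-19) + 55*(47) = 1]
q=2: r=0, s=55, t=-136   [136*(55) + 55*(-136) = 0]
GCD = 1 with t = 47, so 55*(47) ≡ 1 (mod 136)
Inverse = 47 mod 136 = 47
Check: 55 * 47 = 2585 ≡ 1 (mod 136)

55^(-1) ≡ 47 (mod 136)


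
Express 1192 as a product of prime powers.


1192 / 2 = 596
596 / 2 = 298
298 / 2 = 149
149 / 149 = 1
1192 = 2^3 × 149


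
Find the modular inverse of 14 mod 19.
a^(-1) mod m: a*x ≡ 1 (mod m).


Use the extended Euclidean algorithm on (19, 14); each row r = 19*s + 14*t:
r=19, s=1, t=0
r=14, s=0, t=1
q=1: r=5, s=1, t=-1   [19*(1) + 14*(-1) = 5]
q=2: r=4, s=-2, t=3   [19*(-2) + 14*(3) = 4]
q=1: r=1, s=3, t=-4   [19*(3) + 14*(-4) = 1]
q=4: r=0, s=-14, t=19   [19*(-14) + 14*(19) = 0]
GCD = 1 with t = -4, so 14*(-4) ≡ 1 (mod 19)
Inverse = -4 mod 19 = 15
Check: 14 * 15 = 210 ≡ 1 (mod 19)

14^(-1) ≡ 15 (mod 19)


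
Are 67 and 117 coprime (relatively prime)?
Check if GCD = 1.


Euclidean algorithm:
117 = 1 * 67 + 50
67 = 1 * 50 + 17
50 = 2 * 17 + 16
17 = 1 * 16 + 1
16 = 16 * 1 + 0
GCD(67, 117) = 1

Yes, coprime (GCD = 1)


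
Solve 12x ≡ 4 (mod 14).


GCD(12, 14) = 2 divides 4
Divide: 6x ≡ 2 (mod 7)
x ≡ 5 (mod 7)


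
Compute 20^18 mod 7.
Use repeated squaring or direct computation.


20^1 mod 7 = 6
20^2 mod 7 = 1
20^3 mod 7 = 6
20^4 mod 7 = 1
20^5 mod 7 = 6
20^6 mod 7 = 1
20^7 mod 7 = 6
20^8 mod 7 = 1
20^9 mod 7 = 6
20^10 mod 7 = 1
20^11 mod 7 = 6
20^12 mod 7 = 1
20^13 mod 7 = 6
20^14 mod 7 = 1
20^15 mod 7 = 6
20^16 mod 7 = 1
20^17 mod 7 = 6
20^18 mod 7 = 1


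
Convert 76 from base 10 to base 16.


76 (base 10) = 76 (decimal)
76 (decimal) = 4C (base 16)


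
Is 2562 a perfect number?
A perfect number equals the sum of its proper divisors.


Proper divisors of 2562: 1, 2, 3, 6, 7, 14, 21, 42, 61, 122, 183, 366, 427, 854, 1281
Sum = 1 + 2 + 3 + 6 + 7 + 14 + 21 + 42 + 61 + 122 + 183 + 366 + 427 + 854 + 1281 = 3390

No, 2562 is not perfect (3390 ≠ 2562)


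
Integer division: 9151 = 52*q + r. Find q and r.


9151 = 52 * 175 + 51
Check: 9100 + 51 = 9151

q = 175, r = 51


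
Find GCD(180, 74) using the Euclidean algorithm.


180 = 2 * 74 + 32
74 = 2 * 32 + 10
32 = 3 * 10 + 2
10 = 5 * 2 + 0
GCD = 2


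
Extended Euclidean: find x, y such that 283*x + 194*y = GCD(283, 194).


Tabular extended Euclidean (each row: r = 283*s + 194*t):
r=283, s=1, t=0
r=194, s=0, t=1
q=1: r=89, s=1, t=-1   [283*(1) + 194*(-1) = 89]
q=2: r=16, s=-2, t=3   [283*(-2) + 194*(3) = 16]
q=5: r=9, s=11, t=-16   [283*(11) + 194*(-16) = 9]
q=1: r=7, s=-13, t=19   [283*(-13) + 194*(19) = 7]
q=1: r=2, s=24, t=-35   [283*(24) + 194*(-35) = 2]
q=3: r=1, s=-85, t=124   [283*(-85) + 194*(124) = 1]
q=2: r=0, s=194, t=-283   [283*(194) + 194*(-283) = 0]
GCD = 1; from the row with r=1: x=-85, y=124
Check: 283*(-85) + 194*(124) = -24055 + 24056 = 1

GCD = 1, x = -85, y = 124


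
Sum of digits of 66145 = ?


6 + 6 + 1 + 4 + 5 = 22


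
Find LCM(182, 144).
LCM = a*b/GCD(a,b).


GCD(182, 144) = 2
LCM = 182*144/2 = 26208/2 = 13104

LCM = 13104


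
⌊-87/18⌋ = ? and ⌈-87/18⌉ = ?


-87/18 = -4.8333
floor = -5
ceil = -4

floor = -5, ceil = -4


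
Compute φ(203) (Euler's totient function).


203 = 7 × 29
Prime factors: 7, 29
φ(203) = 203 × (1-1/7) × (1-1/29)
= 203 × 6/7 × 28/29 = 168

φ(203) = 168


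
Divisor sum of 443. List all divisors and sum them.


Divisors of 443: 1, 443
Sum = 1 + 443 = 444

σ(443) = 444


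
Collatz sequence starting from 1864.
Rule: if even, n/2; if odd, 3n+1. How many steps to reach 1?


1864 → 932 → 466 → 233 → 700 → 350 → 175 → 526 → 263 → 790 → 395 → 1186 → 593 → 1780 → 890 → 445 → 1336 → 668 → 334 → 167 → 502 → 251 → 754 → 377 → 1132 → 566 → 283 → 850 → 425 → 1276 → 638 → 319 → 958 → 479 → 1438 → 719 → 2158 → 1079 → 3238 → 1619 → 4858 → 2429 → 7288 → 3644 → 1822 → 911 → 2734 → 1367 → 4102 → 2051 → 6154 → 3077 → 9232 → 4616 → 2308 → 1154 → 577 → 1732 → 866 → 433 → 1300 → 650 → 325 → 976 → 488 → 244 → 122 → 61 → 184 → 92 → 46 → 23 → 70 → 35 → 106 → 53 → 160 → 80 → 40 → 20 → 10 → 5 → 16 → 8 → 4 → 2 → 1
Total steps = 86

86 steps


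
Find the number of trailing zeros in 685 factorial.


floor(685/5) = 137
floor(685/25) = 27
floor(685/125) = 5
floor(685/625) = 1
Total = 170

170 trailing zeros


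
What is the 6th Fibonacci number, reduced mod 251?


F(k) mod 251 for k=1..6:
1, 1, 2, 3, 5, 8
F(6) mod 251 = 8


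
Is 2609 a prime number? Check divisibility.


Check divisors up to sqrt(2609) = 51.0784
No divisors found.
2609 is prime.

Yes, 2609 is prime


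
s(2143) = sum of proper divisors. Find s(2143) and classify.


Proper divisors: 1
Sum = 1 = 1
1 < 2143 → deficient

s(2143) = 1 (deficient)


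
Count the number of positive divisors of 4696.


4696 = 2^3 × 587^1
d(4696) = (3+1) × (1+1) = 8

8 divisors


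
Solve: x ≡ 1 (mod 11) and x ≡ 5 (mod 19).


M = 11*19 = 209
M1 = M/11 = 19, M2 = M/19 = 11
M1^(-1) mod 11 = 7, M2^(-1) mod 19 = 7
x = 1*19*7 + 5*11*7 = 518
518 mod 209 = 100
Check: 100 mod 11 = 1 ✓, 100 mod 19 = 5 ✓

x ≡ 100 (mod 209)


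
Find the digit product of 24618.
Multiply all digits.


2 × 4 × 6 × 1 × 8 = 384


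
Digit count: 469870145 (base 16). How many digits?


469870145 in base 16 = 1C01A641
Number of digits = 8

8 digits (base 16)


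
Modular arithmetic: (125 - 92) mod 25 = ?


125 - 92 = 33
33 mod 25 = 8


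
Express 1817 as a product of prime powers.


1817 / 23 = 79
79 / 79 = 1
1817 = 23 × 79


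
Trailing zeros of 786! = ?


floor(786/5) = 157
floor(786/25) = 31
floor(786/125) = 6
floor(786/625) = 1
Total = 195

195 trailing zeros


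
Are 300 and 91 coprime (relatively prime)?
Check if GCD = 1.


Euclidean algorithm:
300 = 3 * 91 + 27
91 = 3 * 27 + 10
27 = 2 * 10 + 7
10 = 1 * 7 + 3
7 = 2 * 3 + 1
3 = 3 * 1 + 0
GCD(300, 91) = 1

Yes, coprime (GCD = 1)


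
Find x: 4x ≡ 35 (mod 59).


GCD(4, 59) = 1, unique solution
a^(-1) mod 59 = 15
x = 15 * 35 mod 59 = 53

x ≡ 53 (mod 59)


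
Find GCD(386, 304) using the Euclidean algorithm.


386 = 1 * 304 + 82
304 = 3 * 82 + 58
82 = 1 * 58 + 24
58 = 2 * 24 + 10
24 = 2 * 10 + 4
10 = 2 * 4 + 2
4 = 2 * 2 + 0
GCD = 2


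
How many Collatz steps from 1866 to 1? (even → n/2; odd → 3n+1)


1866 → 933 → 2800 → 1400 → 700 → 350 → 175 → 526 → 263 → 790 → 395 → 1186 → 593 → 1780 → 890 → 445 → 1336 → 668 → 334 → 167 → 502 → 251 → 754 → 377 → 1132 → 566 → 283 → 850 → 425 → 1276 → 638 → 319 → 958 → 479 → 1438 → 719 → 2158 → 1079 → 3238 → 1619 → 4858 → 2429 → 7288 → 3644 → 1822 → 911 → 2734 → 1367 → 4102 → 2051 → 6154 → 3077 → 9232 → 4616 → 2308 → 1154 → 577 → 1732 → 866 → 433 → 1300 → 650 → 325 → 976 → 488 → 244 → 122 → 61 → 184 → 92 → 46 → 23 → 70 → 35 → 106 → 53 → 160 → 80 → 40 → 20 → 10 → 5 → 16 → 8 → 4 → 2 → 1
Total steps = 86

86 steps


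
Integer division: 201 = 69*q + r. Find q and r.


201 = 69 * 2 + 63
Check: 138 + 63 = 201

q = 2, r = 63


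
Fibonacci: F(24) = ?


Sequence: 1, 1, 2, 3, 5, 8, 13, 21, 34, 55, 89, 144, 233, 377, 610, 987, 1597, 2584, 4181, 6765, 10946, 17711, 28657, 46368
F(24) = 46368


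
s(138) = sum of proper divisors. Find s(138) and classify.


Proper divisors: 1, 2, 3, 6, 23, 46, 69
Sum = 1 + 2 + 3 + 6 + 23 + 46 + 69 = 150
150 > 138 → abundant

s(138) = 150 (abundant)


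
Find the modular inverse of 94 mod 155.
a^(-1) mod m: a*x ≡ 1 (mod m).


Use the extended Euclidean algorithm on (155, 94); each row r = 155*s + 94*t:
r=155, s=1, t=0
r=94, s=0, t=1
q=1: r=61, s=1, t=-1   [155*(1) + 94*(-1) = 61]
q=1: r=33, s=-1, t=2   [155*(-1) + 94*(2) = 33]
q=1: r=28, s=2, t=-3   [155*(2) + 94*(-3) = 28]
q=1: r=5, s=-3, t=5   [155*(-3) + 94*(5) = 5]
q=5: r=3, s=17, t=-28   [155*(17) + 94*(-28) = 3]
q=1: r=2, s=-20, t=33   [155*(-20) + 94*(33) = 2]
q=1: r=1, s=37, t=-61   [155*(37) + 94*(-61) = 1]
q=2: r=0, s=-94, t=155   [155*(-94) + 94*(155) = 0]
GCD = 1 with t = -61, so 94*(-61) ≡ 1 (mod 155)
Inverse = -61 mod 155 = 94
Check: 94 * 94 = 8836 ≡ 1 (mod 155)

94^(-1) ≡ 94 (mod 155)


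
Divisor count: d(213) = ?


213 = 3^1 × 71^1
d(213) = (1+1) × (1+1) = 4

4 divisors


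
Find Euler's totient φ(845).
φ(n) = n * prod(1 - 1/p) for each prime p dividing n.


845 = 5 × 13^2
Prime factors: 5, 13
φ(845) = 845 × (1-1/5) × (1-1/13)
= 845 × 4/5 × 12/13 = 624

φ(845) = 624


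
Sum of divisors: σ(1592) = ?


Divisors of 1592: 1, 2, 4, 8, 199, 398, 796, 1592
Sum = 1 + 2 + 4 + 8 + 199 + 398 + 796 + 1592 = 3000

σ(1592) = 3000


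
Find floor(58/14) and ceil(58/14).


58/14 = 4.1429
floor = 4
ceil = 5

floor = 4, ceil = 5


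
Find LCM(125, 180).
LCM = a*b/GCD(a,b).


GCD(125, 180) = 5
LCM = 125*180/5 = 22500/5 = 4500

LCM = 4500


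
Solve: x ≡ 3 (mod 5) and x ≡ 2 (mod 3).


M = 5*3 = 15
M1 = M/5 = 3, M2 = M/3 = 5
M1^(-1) mod 5 = 2, M2^(-1) mod 3 = 2
x = 3*3*2 + 2*5*2 = 38
38 mod 15 = 8
Check: 8 mod 5 = 3 ✓, 8 mod 3 = 2 ✓

x ≡ 8 (mod 15)


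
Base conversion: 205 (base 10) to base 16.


205 (base 10) = 205 (decimal)
205 (decimal) = CD (base 16)


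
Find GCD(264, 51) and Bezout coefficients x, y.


Tabular extended Euclidean (each row: r = 264*s + 51*t):
r=264, s=1, t=0
r=51, s=0, t=1
q=5: r=9, s=1, t=-5   [264*(1) + 51*(-5) = 9]
q=5: r=6, s=-5, t=26   [264*(-5) + 51*(26) = 6]
q=1: r=3, s=6, t=-31   [264*(6) + 51*(-31) = 3]
q=2: r=0, s=-17, t=88   [264*(-17) + 51*(88) = 0]
GCD = 3; from the row with r=3: x=6, y=-31
Check: 264*(6) + 51*(-31) = 1584 - 1581 = 3

GCD = 3, x = 6, y = -31


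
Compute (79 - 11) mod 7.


79 - 11 = 68
68 mod 7 = 5


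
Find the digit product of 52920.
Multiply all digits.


5 × 2 × 9 × 2 × 0 = 0


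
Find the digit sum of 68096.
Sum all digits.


6 + 8 + 0 + 9 + 6 = 29


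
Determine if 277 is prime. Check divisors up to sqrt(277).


Check divisors up to sqrt(277) = 16.6433
No divisors found.
277 is prime.

Yes, 277 is prime


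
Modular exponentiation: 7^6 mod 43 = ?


7^1 mod 43 = 7
7^2 mod 43 = 6
7^3 mod 43 = 42
7^4 mod 43 = 36
7^5 mod 43 = 37
7^6 mod 43 = 1


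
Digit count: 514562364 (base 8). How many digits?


514562364 in base 8 = 3652714474
Number of digits = 10

10 digits (base 8)


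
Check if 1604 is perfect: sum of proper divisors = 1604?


Proper divisors of 1604: 1, 2, 4, 401, 802
Sum = 1 + 2 + 4 + 401 + 802 = 1210

No, 1604 is not perfect (1210 ≠ 1604)


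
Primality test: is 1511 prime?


Check divisors up to sqrt(1511) = 38.8716
No divisors found.
1511 is prime.

Yes, 1511 is prime


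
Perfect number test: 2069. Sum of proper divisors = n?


Proper divisors of 2069: 1
Sum = 1 = 1

No, 2069 is not perfect (1 ≠ 2069)


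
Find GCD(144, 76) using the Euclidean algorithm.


144 = 1 * 76 + 68
76 = 1 * 68 + 8
68 = 8 * 8 + 4
8 = 2 * 4 + 0
GCD = 4


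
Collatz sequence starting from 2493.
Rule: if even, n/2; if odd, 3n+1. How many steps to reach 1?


2493 → 7480 → 3740 → 1870 → 935 → 2806 → 1403 → 4210 → 2105 → 6316 → 3158 → 1579 → 4738 → 2369 → 7108 → 3554 → 1777 → 5332 → 2666 → 1333 → 4000 → 2000 → 1000 → 500 → 250 → 125 → 376 → 188 → 94 → 47 → 142 → 71 → 214 → 107 → 322 → 161 → 484 → 242 → 121 → 364 → 182 → 91 → 274 → 137 → 412 → 206 → 103 → 310 → 155 → 466 → 233 → 700 → 350 → 175 → 526 → 263 → 790 → 395 → 1186 → 593 → 1780 → 890 → 445 → 1336 → 668 → 334 → 167 → 502 → 251 → 754 → 377 → 1132 → 566 → 283 → 850 → 425 → 1276 → 638 → 319 → 958 → 479 → 1438 → 719 → 2158 → 1079 → 3238 → 1619 → 4858 → 2429 → 7288 → 3644 → 1822 → 911 → 2734 → 1367 → 4102 → 2051 → 6154 → 3077 → 9232 → 4616 → 2308 → 1154 → 577 → 1732 → 866 → 433 → 1300 → 650 → 325 → 976 → 488 → 244 → 122 → 61 → 184 → 92 → 46 → 23 → 70 → 35 → 106 → 53 → 160 → 80 → 40 → 20 → 10 → 5 → 16 → 8 → 4 → 2 → 1
Total steps = 133

133 steps


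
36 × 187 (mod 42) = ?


36 × 187 = 6732
6732 mod 42 = 12


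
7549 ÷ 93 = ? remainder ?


7549 = 93 * 81 + 16
Check: 7533 + 16 = 7549

q = 81, r = 16


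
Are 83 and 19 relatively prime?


Euclidean algorithm:
83 = 4 * 19 + 7
19 = 2 * 7 + 5
7 = 1 * 5 + 2
5 = 2 * 2 + 1
2 = 2 * 1 + 0
GCD(83, 19) = 1

Yes, coprime (GCD = 1)


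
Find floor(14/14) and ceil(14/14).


14/14 = 1.0000
floor = 1
ceil = 1

floor = 1, ceil = 1


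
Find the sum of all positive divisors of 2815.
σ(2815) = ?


Divisors of 2815: 1, 5, 563, 2815
Sum = 1 + 5 + 563 + 2815 = 3384

σ(2815) = 3384


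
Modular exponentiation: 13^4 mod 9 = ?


13^1 mod 9 = 4
13^2 mod 9 = 7
13^3 mod 9 = 1
13^4 mod 9 = 4


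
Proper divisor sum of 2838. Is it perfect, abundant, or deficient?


Proper divisors: 1, 2, 3, 6, 11, 22, 33, 43, 66, 86, 129, 258, 473, 946, 1419
Sum = 1 + 2 + 3 + 6 + 11 + 22 + 33 + 43 + 66 + 86 + 129 + 258 + 473 + 946 + 1419 = 3498
3498 > 2838 → abundant

s(2838) = 3498 (abundant)


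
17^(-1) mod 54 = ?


Use the extended Euclidean algorithm on (54, 17); each row r = 54*s + 17*t:
r=54, s=1, t=0
r=17, s=0, t=1
q=3: r=3, s=1, t=-3   [54*(1) + 17*(-3) = 3]
q=5: r=2, s=-5, t=16   [54*(-5) + 17*(16) = 2]
q=1: r=1, s=6, t=-19   [54*(6) + 17*(-19) = 1]
q=2: r=0, s=-17, t=54   [54*(-17) + 17*(54) = 0]
GCD = 1 with t = -19, so 17*(-19) ≡ 1 (mod 54)
Inverse = -19 mod 54 = 35
Check: 17 * 35 = 595 ≡ 1 (mod 54)

17^(-1) ≡ 35 (mod 54)


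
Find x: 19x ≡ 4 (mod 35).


GCD(19, 35) = 1, unique solution
a^(-1) mod 35 = 24
x = 24 * 4 mod 35 = 26

x ≡ 26 (mod 35)


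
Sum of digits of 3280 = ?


3 + 2 + 8 + 0 = 13


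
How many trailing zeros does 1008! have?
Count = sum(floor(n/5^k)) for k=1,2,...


floor(1008/5) = 201
floor(1008/25) = 40
floor(1008/125) = 8
floor(1008/625) = 1
Total = 250

250 trailing zeros


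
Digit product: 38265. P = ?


3 × 8 × 2 × 6 × 5 = 1440


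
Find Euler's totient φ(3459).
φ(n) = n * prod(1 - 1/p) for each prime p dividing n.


3459 = 3 × 1153
Prime factors: 3, 1153
φ(3459) = 3459 × (1-1/3) × (1-1/1153)
= 3459 × 2/3 × 1152/1153 = 2304

φ(3459) = 2304


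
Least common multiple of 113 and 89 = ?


GCD(113, 89) = 1
LCM = 113*89/1 = 10057/1 = 10057

LCM = 10057


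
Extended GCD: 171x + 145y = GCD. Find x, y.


Tabular extended Euclidean (each row: r = 171*s + 145*t):
r=171, s=1, t=0
r=145, s=0, t=1
q=1: r=26, s=1, t=-1   [171*(1) + 145*(-1) = 26]
q=5: r=15, s=-5, t=6   [171*(-5) + 145*(6) = 15]
q=1: r=11, s=6, t=-7   [171*(6) + 145*(-7) = 11]
q=1: r=4, s=-11, t=13   [171*(-11) + 145*(13) = 4]
q=2: r=3, s=28, t=-33   [171*(28) + 145*(-33) = 3]
q=1: r=1, s=-39, t=46   [171*(-39) + 145*(46) = 1]
q=3: r=0, s=145, t=-171   [171*(145) + 145*(-171) = 0]
GCD = 1; from the row with r=1: x=-39, y=46
Check: 171*(-39) + 145*(46) = -6669 + 6670 = 1

GCD = 1, x = -39, y = 46


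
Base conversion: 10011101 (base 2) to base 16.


10011101 (base 2) = 157 (decimal)
157 (decimal) = 9D (base 16)


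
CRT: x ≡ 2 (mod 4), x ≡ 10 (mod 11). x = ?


M = 4*11 = 44
M1 = M/4 = 11, M2 = M/11 = 4
M1^(-1) mod 4 = 3, M2^(-1) mod 11 = 3
x = 2*11*3 + 10*4*3 = 186
186 mod 44 = 10
Check: 10 mod 4 = 2 ✓, 10 mod 11 = 10 ✓

x ≡ 10 (mod 44)


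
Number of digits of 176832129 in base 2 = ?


176832129 in base 2 = 1010100010100011111010000001
Number of digits = 28

28 digits (base 2)


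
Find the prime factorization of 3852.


3852 / 2 = 1926
1926 / 2 = 963
963 / 3 = 321
321 / 3 = 107
107 / 107 = 1
3852 = 2^2 × 3^2 × 107


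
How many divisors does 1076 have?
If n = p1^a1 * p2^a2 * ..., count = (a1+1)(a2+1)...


1076 = 2^2 × 269^1
d(1076) = (2+1) × (1+1) = 6

6 divisors


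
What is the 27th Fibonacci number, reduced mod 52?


F(k) mod 52 for k=1..27:
1, 1, 2, 3, 5, 8, 13, 21, 34, 3, 37, 40, 25, 13, 38, 51, 37, 36, 21, 5, 26, 31, 5, 36, 41, 25, 14
F(27) mod 52 = 14


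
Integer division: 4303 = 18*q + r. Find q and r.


4303 = 18 * 239 + 1
Check: 4302 + 1 = 4303

q = 239, r = 1


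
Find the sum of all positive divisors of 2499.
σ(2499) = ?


Divisors of 2499: 1, 3, 7, 17, 21, 49, 51, 119, 147, 357, 833, 2499
Sum = 1 + 3 + 7 + 17 + 21 + 49 + 51 + 119 + 147 + 357 + 833 + 2499 = 4104

σ(2499) = 4104


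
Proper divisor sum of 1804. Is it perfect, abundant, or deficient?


Proper divisors: 1, 2, 4, 11, 22, 41, 44, 82, 164, 451, 902
Sum = 1 + 2 + 4 + 11 + 22 + 41 + 44 + 82 + 164 + 451 + 902 = 1724
1724 < 1804 → deficient

s(1804) = 1724 (deficient)


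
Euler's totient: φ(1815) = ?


1815 = 3 × 5 × 11^2
Prime factors: 3, 5, 11
φ(1815) = 1815 × (1-1/3) × (1-1/5) × (1-1/11)
= 1815 × 2/3 × 4/5 × 10/11 = 880

φ(1815) = 880


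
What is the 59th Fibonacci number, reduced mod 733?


F(k) mod 733 for k=1..59:
1, 1, 2, 3, 5, 8, 13, 21, 34, 55, 89, 144, 233, 377, 610, 254, 131, 385, 516, 168, 684, 119, 70, 189, 259, 448, 707, 422, 396, 85, 481, 566, 314, 147, 461, 608, 336, 211, 547, 25, 572, 597, 436, 300, 3, 303, 306, 609, 182, 58, 240, 298, 538, 103, 641, 11, 652, 663, 582
F(59) mod 733 = 582


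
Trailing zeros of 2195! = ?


floor(2195/5) = 439
floor(2195/25) = 87
floor(2195/125) = 17
floor(2195/625) = 3
Total = 546

546 trailing zeros


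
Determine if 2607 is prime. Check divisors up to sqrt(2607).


2607 / 3 = 869 (exact division)
2607 is NOT prime.

No, 2607 is not prime


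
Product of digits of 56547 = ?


5 × 6 × 5 × 4 × 7 = 4200


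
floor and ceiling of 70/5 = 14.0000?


70/5 = 14.0000
floor = 14
ceil = 14

floor = 14, ceil = 14


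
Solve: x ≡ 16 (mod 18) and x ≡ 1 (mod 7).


M = 18*7 = 126
M1 = M/18 = 7, M2 = M/7 = 18
M1^(-1) mod 18 = 13, M2^(-1) mod 7 = 2
x = 16*7*13 + 1*18*2 = 1492
1492 mod 126 = 106
Check: 106 mod 18 = 16 ✓, 106 mod 7 = 1 ✓

x ≡ 106 (mod 126)


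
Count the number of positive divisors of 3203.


3203 = 3203^1
d(3203) = (1+1) = 2

2 divisors


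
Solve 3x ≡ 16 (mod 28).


GCD(3, 28) = 1, unique solution
a^(-1) mod 28 = 19
x = 19 * 16 mod 28 = 24

x ≡ 24 (mod 28)


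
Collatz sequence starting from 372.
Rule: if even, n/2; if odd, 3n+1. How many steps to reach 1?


372 → 186 → 93 → 280 → 140 → 70 → 35 → 106 → 53 → 160 → 80 → 40 → 20 → 10 → 5 → 16 → 8 → 4 → 2 → 1
Total steps = 19

19 steps


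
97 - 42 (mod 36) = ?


97 - 42 = 55
55 mod 36 = 19


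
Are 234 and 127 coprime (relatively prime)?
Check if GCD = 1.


Euclidean algorithm:
234 = 1 * 127 + 107
127 = 1 * 107 + 20
107 = 5 * 20 + 7
20 = 2 * 7 + 6
7 = 1 * 6 + 1
6 = 6 * 1 + 0
GCD(234, 127) = 1

Yes, coprime (GCD = 1)


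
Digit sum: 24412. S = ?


2 + 4 + 4 + 1 + 2 = 13


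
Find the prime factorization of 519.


519 / 3 = 173
173 / 173 = 1
519 = 3 × 173


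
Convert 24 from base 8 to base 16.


24 (base 8) = 20 (decimal)
20 (decimal) = 14 (base 16)


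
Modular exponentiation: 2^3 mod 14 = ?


2^1 mod 14 = 2
2^2 mod 14 = 4
2^3 mod 14 = 8


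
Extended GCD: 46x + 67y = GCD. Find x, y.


Tabular extended Euclidean (each row: r = 46*s + 67*t):
r=46, s=1, t=0
r=67, s=0, t=1
q=0: r=46, s=1, t=0   [46*(1) + 67*(0) = 46]
q=1: r=21, s=-1, t=1   [46*(-1) + 67*(1) = 21]
q=2: r=4, s=3, t=-2   [46*(3) + 67*(-2) = 4]
q=5: r=1, s=-16, t=11   [46*(-16) + 67*(11) = 1]
q=4: r=0, s=67, t=-46   [46*(67) + 67*(-46) = 0]
GCD = 1; from the row with r=1: x=-16, y=11
Check: 46*(-16) + 67*(11) = -736 + 737 = 1

GCD = 1, x = -16, y = 11


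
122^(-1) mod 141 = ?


Use the extended Euclidean algorithm on (141, 122); each row r = 141*s + 122*t:
r=141, s=1, t=0
r=122, s=0, t=1
q=1: r=19, s=1, t=-1   [141*(1) + 122*(-1) = 19]
q=6: r=8, s=-6, t=7   [141*(-6) + 122*(7) = 8]
q=2: r=3, s=13, t=-15   [141*(13) + 122*(-15) = 3]
q=2: r=2, s=-32, t=37   [141*(-32) + 122*(37) = 2]
q=1: r=1, s=45, t=-52   [141*(45) + 122*(-52) = 1]
q=2: r=0, s=-122, t=141   [141*(-122) + 122*(141) = 0]
GCD = 1 with t = -52, so 122*(-52) ≡ 1 (mod 141)
Inverse = -52 mod 141 = 89
Check: 122 * 89 = 10858 ≡ 1 (mod 141)

122^(-1) ≡ 89 (mod 141)


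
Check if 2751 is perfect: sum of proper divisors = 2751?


Proper divisors of 2751: 1, 3, 7, 21, 131, 393, 917
Sum = 1 + 3 + 7 + 21 + 131 + 393 + 917 = 1473

No, 2751 is not perfect (1473 ≠ 2751)


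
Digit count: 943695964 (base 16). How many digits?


943695964 in base 16 = 383FA85C
Number of digits = 8

8 digits (base 16)


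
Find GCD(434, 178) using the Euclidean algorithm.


434 = 2 * 178 + 78
178 = 2 * 78 + 22
78 = 3 * 22 + 12
22 = 1 * 12 + 10
12 = 1 * 10 + 2
10 = 5 * 2 + 0
GCD = 2


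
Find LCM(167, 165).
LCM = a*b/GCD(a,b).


GCD(167, 165) = 1
LCM = 167*165/1 = 27555/1 = 27555

LCM = 27555


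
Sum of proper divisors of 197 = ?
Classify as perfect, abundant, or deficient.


Proper divisors: 1
Sum = 1 = 1
1 < 197 → deficient

s(197) = 1 (deficient)


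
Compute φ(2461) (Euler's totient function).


2461 = 23 × 107
Prime factors: 23, 107
φ(2461) = 2461 × (1-1/23) × (1-1/107)
= 2461 × 22/23 × 106/107 = 2332

φ(2461) = 2332


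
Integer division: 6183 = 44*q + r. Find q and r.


6183 = 44 * 140 + 23
Check: 6160 + 23 = 6183

q = 140, r = 23


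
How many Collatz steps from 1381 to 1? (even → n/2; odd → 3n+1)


1381 → 4144 → 2072 → 1036 → 518 → 259 → 778 → 389 → 1168 → 584 → 292 → 146 → 73 → 220 → 110 → 55 → 166 → 83 → 250 → 125 → 376 → 188 → 94 → 47 → 142 → 71 → 214 → 107 → 322 → 161 → 484 → 242 → 121 → 364 → 182 → 91 → 274 → 137 → 412 → 206 → 103 → 310 → 155 → 466 → 233 → 700 → 350 → 175 → 526 → 263 → 790 → 395 → 1186 → 593 → 1780 → 890 → 445 → 1336 → 668 → 334 → 167 → 502 → 251 → 754 → 377 → 1132 → 566 → 283 → 850 → 425 → 1276 → 638 → 319 → 958 → 479 → 1438 → 719 → 2158 → 1079 → 3238 → 1619 → 4858 → 2429 → 7288 → 3644 → 1822 → 911 → 2734 → 1367 → 4102 → 2051 → 6154 → 3077 → 9232 → 4616 → 2308 → 1154 → 577 → 1732 → 866 → 433 → 1300 → 650 → 325 → 976 → 488 → 244 → 122 → 61 → 184 → 92 → 46 → 23 → 70 → 35 → 106 → 53 → 160 → 80 → 40 → 20 → 10 → 5 → 16 → 8 → 4 → 2 → 1
Total steps = 127

127 steps


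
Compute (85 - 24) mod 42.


85 - 24 = 61
61 mod 42 = 19


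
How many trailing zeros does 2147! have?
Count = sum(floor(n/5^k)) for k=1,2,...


floor(2147/5) = 429
floor(2147/25) = 85
floor(2147/125) = 17
floor(2147/625) = 3
Total = 534

534 trailing zeros


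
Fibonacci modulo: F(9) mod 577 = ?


F(k) mod 577 for k=1..9:
1, 1, 2, 3, 5, 8, 13, 21, 34
F(9) mod 577 = 34


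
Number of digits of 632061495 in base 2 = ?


632061495 in base 2 = 100101101011000111111000110111
Number of digits = 30

30 digits (base 2)


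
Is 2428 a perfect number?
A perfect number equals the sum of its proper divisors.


Proper divisors of 2428: 1, 2, 4, 607, 1214
Sum = 1 + 2 + 4 + 607 + 1214 = 1828

No, 2428 is not perfect (1828 ≠ 2428)


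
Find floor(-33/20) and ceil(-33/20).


-33/20 = -1.6500
floor = -2
ceil = -1

floor = -2, ceil = -1


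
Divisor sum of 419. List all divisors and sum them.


Divisors of 419: 1, 419
Sum = 1 + 419 = 420

σ(419) = 420


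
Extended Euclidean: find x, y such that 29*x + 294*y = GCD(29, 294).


Tabular extended Euclidean (each row: r = 29*s + 294*t):
r=29, s=1, t=0
r=294, s=0, t=1
q=0: r=29, s=1, t=0   [29*(1) + 294*(0) = 29]
q=10: r=4, s=-10, t=1   [29*(-10) + 294*(1) = 4]
q=7: r=1, s=71, t=-7   [29*(71) + 294*(-7) = 1]
q=4: r=0, s=-294, t=29   [29*(-294) + 294*(29) = 0]
GCD = 1; from the row with r=1: x=71, y=-7
Check: 29*(71) + 294*(-7) = 2059 - 2058 = 1

GCD = 1, x = 71, y = -7


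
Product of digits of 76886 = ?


7 × 6 × 8 × 8 × 6 = 16128


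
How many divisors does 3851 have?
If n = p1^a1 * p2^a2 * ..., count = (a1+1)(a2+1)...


3851 = 3851^1
d(3851) = (1+1) = 2

2 divisors


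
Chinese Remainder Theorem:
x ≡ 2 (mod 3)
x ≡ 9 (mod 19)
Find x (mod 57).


M = 3*19 = 57
M1 = M/3 = 19, M2 = M/19 = 3
M1^(-1) mod 3 = 1, M2^(-1) mod 19 = 13
x = 2*19*1 + 9*3*13 = 389
389 mod 57 = 47
Check: 47 mod 3 = 2 ✓, 47 mod 19 = 9 ✓

x ≡ 47 (mod 57)


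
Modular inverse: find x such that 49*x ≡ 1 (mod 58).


Use the extended Euclidean algorithm on (58, 49); each row r = 58*s + 49*t:
r=58, s=1, t=0
r=49, s=0, t=1
q=1: r=9, s=1, t=-1   [58*(1) + 49*(-1) = 9]
q=5: r=4, s=-5, t=6   [58*(-5) + 49*(6) = 4]
q=2: r=1, s=11, t=-13   [58*(11) + 49*(-13) = 1]
q=4: r=0, s=-49, t=58   [58*(-49) + 49*(58) = 0]
GCD = 1 with t = -13, so 49*(-13) ≡ 1 (mod 58)
Inverse = -13 mod 58 = 45
Check: 49 * 45 = 2205 ≡ 1 (mod 58)

49^(-1) ≡ 45 (mod 58)


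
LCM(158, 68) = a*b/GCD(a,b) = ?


GCD(158, 68) = 2
LCM = 158*68/2 = 10744/2 = 5372

LCM = 5372


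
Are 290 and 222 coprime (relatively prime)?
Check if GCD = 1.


Euclidean algorithm:
290 = 1 * 222 + 68
222 = 3 * 68 + 18
68 = 3 * 18 + 14
18 = 1 * 14 + 4
14 = 3 * 4 + 2
4 = 2 * 2 + 0
GCD(290, 222) = 2

No, not coprime (GCD = 2)


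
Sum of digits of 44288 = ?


4 + 4 + 2 + 8 + 8 = 26


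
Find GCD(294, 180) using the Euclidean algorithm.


294 = 1 * 180 + 114
180 = 1 * 114 + 66
114 = 1 * 66 + 48
66 = 1 * 48 + 18
48 = 2 * 18 + 12
18 = 1 * 12 + 6
12 = 2 * 6 + 0
GCD = 6


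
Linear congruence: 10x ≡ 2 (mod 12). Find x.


GCD(10, 12) = 2 divides 2
Divide: 5x ≡ 1 (mod 6)
x ≡ 5 (mod 6)


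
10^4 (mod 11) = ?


10^1 mod 11 = 10
10^2 mod 11 = 1
10^3 mod 11 = 10
10^4 mod 11 = 1


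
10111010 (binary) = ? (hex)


10111010 (base 2) = 186 (decimal)
186 (decimal) = BA (base 16)


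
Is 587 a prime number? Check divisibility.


Check divisors up to sqrt(587) = 24.2281
No divisors found.
587 is prime.

Yes, 587 is prime


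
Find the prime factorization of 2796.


2796 / 2 = 1398
1398 / 2 = 699
699 / 3 = 233
233 / 233 = 1
2796 = 2^2 × 3 × 233


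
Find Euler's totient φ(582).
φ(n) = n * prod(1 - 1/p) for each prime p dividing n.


582 = 2 × 3 × 97
Prime factors: 2, 3, 97
φ(582) = 582 × (1-1/2) × (1-1/3) × (1-1/97)
= 582 × 1/2 × 2/3 × 96/97 = 192

φ(582) = 192


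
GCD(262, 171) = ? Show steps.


262 = 1 * 171 + 91
171 = 1 * 91 + 80
91 = 1 * 80 + 11
80 = 7 * 11 + 3
11 = 3 * 3 + 2
3 = 1 * 2 + 1
2 = 2 * 1 + 0
GCD = 1


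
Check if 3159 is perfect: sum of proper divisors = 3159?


Proper divisors of 3159: 1, 3, 9, 13, 27, 39, 81, 117, 243, 351, 1053
Sum = 1 + 3 + 9 + 13 + 27 + 39 + 81 + 117 + 243 + 351 + 1053 = 1937

No, 3159 is not perfect (1937 ≠ 3159)


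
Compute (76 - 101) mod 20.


76 - 101 = -25
-25 mod 20 = 15


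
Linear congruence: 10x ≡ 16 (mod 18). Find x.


GCD(10, 18) = 2 divides 16
Divide: 5x ≡ 8 (mod 9)
x ≡ 7 (mod 9)


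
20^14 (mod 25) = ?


20^1 mod 25 = 20
20^2 mod 25 = 0
20^3 mod 25 = 0
20^4 mod 25 = 0
20^5 mod 25 = 0
20^6 mod 25 = 0
20^7 mod 25 = 0
20^8 mod 25 = 0
20^9 mod 25 = 0
20^10 mod 25 = 0
20^11 mod 25 = 0
20^12 mod 25 = 0
20^13 mod 25 = 0
20^14 mod 25 = 0


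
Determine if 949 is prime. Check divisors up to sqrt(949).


949 / 13 = 73 (exact division)
949 is NOT prime.

No, 949 is not prime


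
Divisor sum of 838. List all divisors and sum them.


Divisors of 838: 1, 2, 419, 838
Sum = 1 + 2 + 419 + 838 = 1260

σ(838) = 1260


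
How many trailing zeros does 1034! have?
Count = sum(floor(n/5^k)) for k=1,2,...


floor(1034/5) = 206
floor(1034/25) = 41
floor(1034/125) = 8
floor(1034/625) = 1
Total = 256

256 trailing zeros


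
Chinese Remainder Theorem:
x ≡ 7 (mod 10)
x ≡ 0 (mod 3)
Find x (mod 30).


M = 10*3 = 30
M1 = M/10 = 3, M2 = M/3 = 10
M1^(-1) mod 10 = 7, M2^(-1) mod 3 = 1
x = 7*3*7 + 0*10*1 = 147
147 mod 30 = 27
Check: 27 mod 10 = 7 ✓, 27 mod 3 = 0 ✓

x ≡ 27 (mod 30)


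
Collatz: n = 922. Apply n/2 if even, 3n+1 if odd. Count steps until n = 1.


922 → 461 → 1384 → 692 → 346 → 173 → 520 → 260 → 130 → 65 → 196 → 98 → 49 → 148 → 74 → 37 → 112 → 56 → 28 → 14 → 7 → 22 → 11 → 34 → 17 → 52 → 26 → 13 → 40 → 20 → 10 → 5 → 16 → 8 → 4 → 2 → 1
Total steps = 36

36 steps


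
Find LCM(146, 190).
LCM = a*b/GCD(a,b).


GCD(146, 190) = 2
LCM = 146*190/2 = 27740/2 = 13870

LCM = 13870


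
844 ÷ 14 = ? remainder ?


844 = 14 * 60 + 4
Check: 840 + 4 = 844

q = 60, r = 4


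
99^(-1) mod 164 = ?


Use the extended Euclidean algorithm on (164, 99); each row r = 164*s + 99*t:
r=164, s=1, t=0
r=99, s=0, t=1
q=1: r=65, s=1, t=-1   [164*(1) + 99*(-1) = 65]
q=1: r=34, s=-1, t=2   [164*(-1) + 99*(2) = 34]
q=1: r=31, s=2, t=-3   [164*(2) + 99*(-3) = 31]
q=1: r=3, s=-3, t=5   [164*(-3) + 99*(5) = 3]
q=10: r=1, s=32, t=-53   [164*(32) + 99*(-53) = 1]
q=3: r=0, s=-99, t=164   [164*(-99) + 99*(164) = 0]
GCD = 1 with t = -53, so 99*(-53) ≡ 1 (mod 164)
Inverse = -53 mod 164 = 111
Check: 99 * 111 = 10989 ≡ 1 (mod 164)

99^(-1) ≡ 111 (mod 164)


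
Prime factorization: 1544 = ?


1544 / 2 = 772
772 / 2 = 386
386 / 2 = 193
193 / 193 = 1
1544 = 2^3 × 193


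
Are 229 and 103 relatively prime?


Euclidean algorithm:
229 = 2 * 103 + 23
103 = 4 * 23 + 11
23 = 2 * 11 + 1
11 = 11 * 1 + 0
GCD(229, 103) = 1

Yes, coprime (GCD = 1)


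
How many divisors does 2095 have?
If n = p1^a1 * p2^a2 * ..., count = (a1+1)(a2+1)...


2095 = 5^1 × 419^1
d(2095) = (1+1) × (1+1) = 4

4 divisors


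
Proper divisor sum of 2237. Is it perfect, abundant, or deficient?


Proper divisors: 1
Sum = 1 = 1
1 < 2237 → deficient

s(2237) = 1 (deficient)


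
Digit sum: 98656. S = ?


9 + 8 + 6 + 5 + 6 = 34


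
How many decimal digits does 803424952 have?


803424952 has 9 digits in base 10
floor(log10(803424952)) + 1 = floor(8.9049) + 1 = 9

9 digits (base 10)


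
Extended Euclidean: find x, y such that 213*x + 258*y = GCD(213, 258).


Tabular extended Euclidean (each row: r = 213*s + 258*t):
r=213, s=1, t=0
r=258, s=0, t=1
q=0: r=213, s=1, t=0   [213*(1) + 258*(0) = 213]
q=1: r=45, s=-1, t=1   [213*(-1) + 258*(1) = 45]
q=4: r=33, s=5, t=-4   [213*(5) + 258*(-4) = 33]
q=1: r=12, s=-6, t=5   [213*(-6) + 258*(5) = 12]
q=2: r=9, s=17, t=-14   [213*(17) + 258*(-14) = 9]
q=1: r=3, s=-23, t=19   [213*(-23) + 258*(19) = 3]
q=3: r=0, s=86, t=-71   [213*(86) + 258*(-71) = 0]
GCD = 3; from the row with r=3: x=-23, y=19
Check: 213*(-23) + 258*(19) = -4899 + 4902 = 3

GCD = 3, x = -23, y = 19


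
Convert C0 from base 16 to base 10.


C0 (base 16) = 192 (decimal)
192 (decimal) = 192 (base 10)


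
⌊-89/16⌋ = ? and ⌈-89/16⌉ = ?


-89/16 = -5.5625
floor = -6
ceil = -5

floor = -6, ceil = -5


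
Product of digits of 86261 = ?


8 × 6 × 2 × 6 × 1 = 576


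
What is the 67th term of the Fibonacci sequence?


Sequence: 1, 1, 2, 3, 5, 8, 13, 21, 34, 55, 89, 144, 233, 377, 610, 987, 1597, 2584, 4181, 6765, 10946, 17711, 28657, 46368, 75025, 121393, 196418, 317811, 514229, 832040, 1346269, 2178309, 3524578, 5702887, 9227465, 14930352, 24157817, 39088169, 63245986, 102334155, 165580141, 267914296, 433494437, 701408733, 1134903170, 1836311903, 2971215073, 4807526976, 7778742049, 12586269025, 20365011074, 32951280099, 53316291173, 86267571272, 139583862445, 225851433717, 365435296162, 591286729879, 956722026041, 1548008755920, 2504730781961, 4052739537881, 6557470319842, 10610209857723, 17167680177565, 27777890035288, 44945570212853
F(67) = 44945570212853


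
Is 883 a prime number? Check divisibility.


Check divisors up to sqrt(883) = 29.7153
No divisors found.
883 is prime.

Yes, 883 is prime


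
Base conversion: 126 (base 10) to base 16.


126 (base 10) = 126 (decimal)
126 (decimal) = 7E (base 16)


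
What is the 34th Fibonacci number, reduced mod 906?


F(k) mod 906 for k=1..34:
1, 1, 2, 3, 5, 8, 13, 21, 34, 55, 89, 144, 233, 377, 610, 81, 691, 772, 557, 423, 74, 497, 571, 162, 733, 895, 722, 711, 527, 332, 859, 285, 238, 523
F(34) mod 906 = 523


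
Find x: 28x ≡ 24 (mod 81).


GCD(28, 81) = 1, unique solution
a^(-1) mod 81 = 55
x = 55 * 24 mod 81 = 24

x ≡ 24 (mod 81)


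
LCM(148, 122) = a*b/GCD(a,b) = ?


GCD(148, 122) = 2
LCM = 148*122/2 = 18056/2 = 9028

LCM = 9028


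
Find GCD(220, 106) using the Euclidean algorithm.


220 = 2 * 106 + 8
106 = 13 * 8 + 2
8 = 4 * 2 + 0
GCD = 2


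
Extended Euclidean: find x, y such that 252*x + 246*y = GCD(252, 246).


Tabular extended Euclidean (each row: r = 252*s + 246*t):
r=252, s=1, t=0
r=246, s=0, t=1
q=1: r=6, s=1, t=-1   [252*(1) + 246*(-1) = 6]
q=41: r=0, s=-41, t=42   [252*(-41) + 246*(42) = 0]
GCD = 6; from the row with r=6: x=1, y=-1
Check: 252*(1) + 246*(-1) = 252 - 246 = 6

GCD = 6, x = 1, y = -1


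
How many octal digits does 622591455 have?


622591455 in base 8 = 4506776737
Number of digits = 10

10 digits (base 8)


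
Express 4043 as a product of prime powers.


4043 / 13 = 311
311 / 311 = 1
4043 = 13 × 311


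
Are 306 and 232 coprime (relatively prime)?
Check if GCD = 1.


Euclidean algorithm:
306 = 1 * 232 + 74
232 = 3 * 74 + 10
74 = 7 * 10 + 4
10 = 2 * 4 + 2
4 = 2 * 2 + 0
GCD(306, 232) = 2

No, not coprime (GCD = 2)


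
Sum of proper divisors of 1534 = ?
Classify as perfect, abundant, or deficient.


Proper divisors: 1, 2, 13, 26, 59, 118, 767
Sum = 1 + 2 + 13 + 26 + 59 + 118 + 767 = 986
986 < 1534 → deficient

s(1534) = 986 (deficient)


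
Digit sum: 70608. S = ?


7 + 0 + 6 + 0 + 8 = 21


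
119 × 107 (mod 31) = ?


119 × 107 = 12733
12733 mod 31 = 23


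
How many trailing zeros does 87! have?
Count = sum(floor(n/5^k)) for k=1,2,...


floor(87/5) = 17
floor(87/25) = 3
Total = 20

20 trailing zeros
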